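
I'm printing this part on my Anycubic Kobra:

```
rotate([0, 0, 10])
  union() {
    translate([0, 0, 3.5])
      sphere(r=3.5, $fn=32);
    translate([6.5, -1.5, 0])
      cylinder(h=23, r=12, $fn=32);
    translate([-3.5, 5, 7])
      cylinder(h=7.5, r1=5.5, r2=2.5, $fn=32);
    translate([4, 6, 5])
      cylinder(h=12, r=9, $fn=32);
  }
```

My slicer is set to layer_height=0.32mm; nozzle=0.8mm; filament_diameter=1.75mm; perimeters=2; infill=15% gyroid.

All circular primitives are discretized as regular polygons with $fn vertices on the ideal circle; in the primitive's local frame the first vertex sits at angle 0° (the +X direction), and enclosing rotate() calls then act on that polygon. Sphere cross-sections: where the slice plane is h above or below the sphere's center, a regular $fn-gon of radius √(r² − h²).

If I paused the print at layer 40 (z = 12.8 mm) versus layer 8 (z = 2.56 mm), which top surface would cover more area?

Layer 40 (z = 12.8): the sphere does not reach this height (|z−center|=9.300 > r=3.5); the r=12 cylinder at (6.5, -1.5) contributes a regular 32-gon of circumradius 12 (area = (32/2)·12.000²·sin(360°/32) = 449.49 mm²); the cone at (-3.5, 5) (r1=5.5→r2=2.5) has section circumradius 3.180 here — a regular 32-gon (area = (32/2)·3.180²·sin(360°/32) = 31.57 mm²); the r=9 cylinder at (4, 6) gives a regular 32-gon of circumradius 9 (constant along its height) (area = (32/2)·9.000²·sin(360°/32) = 252.84 mm²); Taking the union: the regions partially overlap — summed areas 733.89 mm² minus the doubly-counted overlap 200.84 mm² gives 533.05 mm² — area = 533.05 mm²; (whole slice rotated 10° about Z — lengths, areas and connectivity unchanged). So its area = 533.05 mm². Layer 8 (z = 2.56): the r=3.5 sphere slices to a regular 32-gon of circumradius 3.371 (√(r²−h²) with h=0.94 from center) (area = (32/2)·3.371²·sin(360°/32) = 35.48 mm²); the cylinder at (6.5, -1.5): section is a regular 32-gon, circumradius r=12 (area = (32/2)·12.000²·sin(360°/32) = 449.49 mm²); the cone at (-3.5, 5) is not intersected at this z (z outside [7, 14.5]); the cylinder at (4, 6) does not reach this height (z outside [5, 17]); Taking the union: the r=3.5 sphere lies entirely inside the r=12 cylinder at (6.5, -1.5), so the union is just the r=12 cylinder at (6.5, -1.5) — area = 449.49 mm²; (rotated 10° about Z; rotation is an isometry so areas/perimeters/island counts are preserved). So its area = 449.49 mm². Layer 40 is larger (533.05 vs 449.49 mm²).

layer 40 (z = 12.8 mm)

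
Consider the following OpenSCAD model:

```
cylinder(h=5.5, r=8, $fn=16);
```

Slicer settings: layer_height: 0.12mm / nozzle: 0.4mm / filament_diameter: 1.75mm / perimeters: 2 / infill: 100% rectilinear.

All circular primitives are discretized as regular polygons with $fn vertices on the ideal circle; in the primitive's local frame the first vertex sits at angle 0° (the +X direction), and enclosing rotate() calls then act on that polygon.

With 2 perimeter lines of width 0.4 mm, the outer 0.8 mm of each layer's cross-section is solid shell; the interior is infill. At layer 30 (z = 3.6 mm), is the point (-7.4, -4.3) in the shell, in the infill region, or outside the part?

At z = 3.6 mm: the r=8 cylinder contributes a regular 16-gon of circumradius 8. Overall, the cross-section is a single solid region. The nearest boundary edge runs (-7.39, -3.06)→(-5.66, -5.66); distance from the point to it = 0.70 mm. The point is not inside any of the regions above, so it lies outside the cross-section (0.70 mm from the nearest boundary).

outside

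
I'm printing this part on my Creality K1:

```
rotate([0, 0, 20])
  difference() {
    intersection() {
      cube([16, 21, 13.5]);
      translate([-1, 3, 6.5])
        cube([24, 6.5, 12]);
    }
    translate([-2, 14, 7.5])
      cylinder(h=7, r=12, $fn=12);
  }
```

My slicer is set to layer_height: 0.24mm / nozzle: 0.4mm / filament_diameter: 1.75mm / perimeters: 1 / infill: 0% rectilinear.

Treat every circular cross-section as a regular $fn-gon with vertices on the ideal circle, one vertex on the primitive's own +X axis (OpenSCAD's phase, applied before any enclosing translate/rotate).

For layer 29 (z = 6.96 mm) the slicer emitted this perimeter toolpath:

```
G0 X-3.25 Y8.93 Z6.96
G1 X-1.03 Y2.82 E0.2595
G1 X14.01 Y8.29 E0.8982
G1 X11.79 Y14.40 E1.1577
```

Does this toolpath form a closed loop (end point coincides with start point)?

no

Start point (G0): (-3.25, 8.93). End point (last G1): the path does not return to the start — open.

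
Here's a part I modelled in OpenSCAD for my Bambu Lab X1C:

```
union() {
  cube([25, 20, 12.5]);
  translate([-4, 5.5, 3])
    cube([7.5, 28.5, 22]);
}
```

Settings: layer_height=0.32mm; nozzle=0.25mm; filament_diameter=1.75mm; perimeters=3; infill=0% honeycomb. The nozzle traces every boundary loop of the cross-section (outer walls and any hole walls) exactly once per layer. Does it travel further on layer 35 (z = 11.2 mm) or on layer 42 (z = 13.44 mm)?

Layer 35 (z = 11.2): the cube (footprint 25×20) is included at this height (perimeter 90.00 mm); the cube at (-4, 5.5) is present — its section is the full 7.5×28.5 rectangle (perimeter 72.00 mm); Combining (union): the regions partially overlap (shared area 50.75 mm²), so the edge portions inside another operand are dropped and the merged outline is re-measured after clipping — boundary = 126.00 mm. So its perimeter = 126.00 mm. Layer 42 (z = 13.44): the cube does not reach this height (z outside [0, 12.5]); the 7.5×28.5 cube at (-4, 5.5) contributes its full rectangle (perimeter 72.00 mm); Taking the union: only the 7.5×28.5 cube at (-4, 5.5) is present, so the union is just that shape — boundary = 72.00 mm. So its perimeter = 72.00 mm. Layer 35 is larger (126.00 vs 72.00 mm).

layer 35 (z = 11.2 mm)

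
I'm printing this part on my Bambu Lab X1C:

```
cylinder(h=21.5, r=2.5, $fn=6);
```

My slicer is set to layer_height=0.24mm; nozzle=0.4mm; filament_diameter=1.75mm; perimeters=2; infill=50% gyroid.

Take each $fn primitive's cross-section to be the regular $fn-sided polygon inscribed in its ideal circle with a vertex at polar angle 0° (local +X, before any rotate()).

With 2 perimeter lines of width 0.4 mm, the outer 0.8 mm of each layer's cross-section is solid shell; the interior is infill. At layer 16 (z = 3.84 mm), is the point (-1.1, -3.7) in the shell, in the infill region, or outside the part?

At z = 3.84 mm: the r=2.5 cylinder contributes a regular 6-gon of circumradius 2.5. Overall, the cross-section is a single solid region. The nearest boundary edge runs (-1.25, -2.17)→(1.25, -2.17); distance from the point to it = 1.53 mm. The point is not inside any of the regions above, so it lies outside the cross-section (1.53 mm from the nearest boundary).

outside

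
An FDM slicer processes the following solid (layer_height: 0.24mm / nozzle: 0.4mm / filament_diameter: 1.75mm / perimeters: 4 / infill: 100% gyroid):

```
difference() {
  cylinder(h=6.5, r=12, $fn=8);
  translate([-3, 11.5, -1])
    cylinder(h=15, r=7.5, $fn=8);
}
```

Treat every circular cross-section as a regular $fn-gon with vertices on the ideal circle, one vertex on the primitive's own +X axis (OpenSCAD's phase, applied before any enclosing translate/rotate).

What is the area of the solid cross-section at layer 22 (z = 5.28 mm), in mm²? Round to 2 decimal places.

344.57 mm²

At z = 5.28 mm: the r=12 cylinder gives a regular 8-gon of circumradius 12 (constant along its height) (area = (8/2)·12.000²·sin(360°/8) = 407.29 mm²); the r=7.5 cylinder at (-3, 11.5) gives a regular 8-gon of circumradius 7.5 (constant along its height) (area = (8/2)·7.500²·sin(360°/8) = 159.10 mm²); Taking the first minus the rest: starting from the r=12 cylinder (407.29 mm²), the r=7.5 cylinder at (-3, 11.5) partially overlaps it — only the 62.72 mm² overlap (of its 159.10 mm²) is removed, clipping the outline — area = 344.57 mm². Overall, the cross-section is a single solid region. Net area = 344.57 mm².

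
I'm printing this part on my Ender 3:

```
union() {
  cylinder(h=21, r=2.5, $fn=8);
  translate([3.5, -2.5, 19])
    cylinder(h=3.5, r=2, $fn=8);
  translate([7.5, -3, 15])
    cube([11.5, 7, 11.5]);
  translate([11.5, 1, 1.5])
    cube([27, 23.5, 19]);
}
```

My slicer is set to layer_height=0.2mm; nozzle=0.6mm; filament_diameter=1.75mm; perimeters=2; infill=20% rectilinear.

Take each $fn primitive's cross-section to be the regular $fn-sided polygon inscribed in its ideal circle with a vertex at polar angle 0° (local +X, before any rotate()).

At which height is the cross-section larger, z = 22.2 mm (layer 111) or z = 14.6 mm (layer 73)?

layer 73 (z = 14.6 mm)

Layer 111 (z = 22.2): the cylinder does not reach this height (z outside [0, 21]); the cylinder at (3.5, -2.5): section is a regular 8-gon, circumradius r=2 (area = (8/2)·2.000²·sin(360°/8) = 11.31 mm²); the 11.5×7 cube at (7.5, -3) contributes its full rectangle (area 80.50 mm²); the cube at (11.5, 1) does not reach this height (z outside [1.5, 20.5]); Combining (union): the 2 present regions are separate (no shared area or edge), so areas and boundary lengths simply add and each stays a separate island — area = 91.81 mm². So its area = 91.81 mm². Layer 73 (z = 14.6): the cylinder: section is a regular 8-gon, circumradius r=2.5 (area = (8/2)·2.500²·sin(360°/8) = 17.68 mm²); the cylinder at (3.5, -2.5) does not reach this height (z outside [19, 22.5]); the cube at (7.5, -3) is absent (z outside [15, 26.5]); the cube at (11.5, 1) (footprint 27×23.5) is included at this height (area 634.50 mm²); Combining (union): the 2 present regions are separate (no shared area or edge), so areas and boundary lengths simply add and each stays a separate island — area = 652.18 mm². So its area = 652.18 mm². Layer 73 is larger (652.18 vs 91.81 mm²).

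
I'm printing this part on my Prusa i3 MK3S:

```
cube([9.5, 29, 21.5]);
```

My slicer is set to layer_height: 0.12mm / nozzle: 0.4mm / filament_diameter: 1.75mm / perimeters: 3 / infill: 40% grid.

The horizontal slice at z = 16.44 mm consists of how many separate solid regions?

At z = 16.44 mm: the 9.5×29 cube contributes its full rectangle. The result has 1 disconnected region.

1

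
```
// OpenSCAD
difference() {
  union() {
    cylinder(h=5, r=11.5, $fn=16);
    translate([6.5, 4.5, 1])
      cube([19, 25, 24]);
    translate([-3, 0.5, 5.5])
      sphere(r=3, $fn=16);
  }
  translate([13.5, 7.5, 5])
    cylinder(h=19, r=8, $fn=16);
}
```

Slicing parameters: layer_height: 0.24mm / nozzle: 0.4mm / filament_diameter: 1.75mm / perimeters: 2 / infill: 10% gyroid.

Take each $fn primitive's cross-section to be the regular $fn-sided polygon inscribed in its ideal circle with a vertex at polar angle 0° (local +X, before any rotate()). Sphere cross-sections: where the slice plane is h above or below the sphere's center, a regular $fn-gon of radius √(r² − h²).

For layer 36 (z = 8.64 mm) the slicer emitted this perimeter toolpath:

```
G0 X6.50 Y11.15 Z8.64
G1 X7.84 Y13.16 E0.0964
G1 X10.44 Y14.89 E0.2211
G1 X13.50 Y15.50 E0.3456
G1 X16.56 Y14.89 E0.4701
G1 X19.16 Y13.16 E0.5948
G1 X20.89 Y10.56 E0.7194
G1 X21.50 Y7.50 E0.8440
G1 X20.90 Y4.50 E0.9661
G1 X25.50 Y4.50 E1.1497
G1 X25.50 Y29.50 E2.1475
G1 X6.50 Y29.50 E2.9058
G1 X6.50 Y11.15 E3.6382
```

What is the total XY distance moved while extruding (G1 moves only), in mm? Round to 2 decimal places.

91.15 mm

Sum the Euclidean lengths of each G1 segment: total = 91.15 mm.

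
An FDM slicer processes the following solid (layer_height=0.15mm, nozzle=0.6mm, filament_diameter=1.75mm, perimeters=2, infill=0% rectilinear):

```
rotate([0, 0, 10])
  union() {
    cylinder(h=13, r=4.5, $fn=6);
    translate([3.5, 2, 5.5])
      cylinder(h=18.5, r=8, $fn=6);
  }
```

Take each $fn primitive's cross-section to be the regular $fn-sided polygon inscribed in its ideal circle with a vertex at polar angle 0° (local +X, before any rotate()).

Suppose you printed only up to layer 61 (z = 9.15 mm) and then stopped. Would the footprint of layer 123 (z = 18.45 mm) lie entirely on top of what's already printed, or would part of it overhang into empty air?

Compare the two slices. At z = 9.15: the r=4.5 cylinder contributes a regular 6-gon of circumradius 4.5 (area = (6/2)·4.500²·sin(360°/6) = 52.61 mm²); the r=8 cylinder at (3.5, 2) contributes a regular 6-gon of circumradius 8 (area = (6/2)·8.000²·sin(360°/6) = 166.28 mm²); Merging all regions: the regions partially overlap — summed areas 218.89 mm² minus the doubly-counted overlap 47.53 mm² gives 171.35 mm² — area = 171.35 mm²; (whole slice rotated 10° about Z — lengths, areas and connectivity unchanged). At z = 18.45: the cylinder does not reach this height (z outside [0, 13]); the r=8 cylinder at (3.5, 2) contributes a regular 6-gon of circumradius 8 (area = (6/2)·8.000²·sin(360°/6) = 166.28 mm²); Combining (union): only the r=8 cylinder at (3.5, 2) is present, so the union is just that shape — area = 166.28 mm²; (rotated 10° about Z; rotation is an isometry so areas/perimeters/island counts are preserved). Checking containment: the cross-section at z = 18.45 is a subset of the cross-section at z = 9.15.

entirely on top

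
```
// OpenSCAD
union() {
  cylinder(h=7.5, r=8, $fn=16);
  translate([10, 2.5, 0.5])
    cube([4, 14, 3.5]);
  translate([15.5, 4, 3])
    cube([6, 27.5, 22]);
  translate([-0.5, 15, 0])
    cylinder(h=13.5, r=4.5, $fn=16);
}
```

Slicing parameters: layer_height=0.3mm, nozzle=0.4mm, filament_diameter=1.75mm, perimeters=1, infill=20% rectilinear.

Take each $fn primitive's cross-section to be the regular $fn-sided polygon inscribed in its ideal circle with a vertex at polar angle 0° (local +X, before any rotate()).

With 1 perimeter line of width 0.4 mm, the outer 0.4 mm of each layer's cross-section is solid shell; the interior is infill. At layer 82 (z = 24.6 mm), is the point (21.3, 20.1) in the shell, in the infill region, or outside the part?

At z = 24.6 mm: the cylinder does not reach this height (z outside [0, 7.5]); the cube at (10, 2.5) is not intersected at this z (z outside [0.5, 4]); the 6×27.5 cube at (15.5, 4) contributes its full rectangle; the cylinder at (-0.5, 15) is not intersected at this z (z outside [0, 13.5]); Taking the union: only the 6×27.5 cube at (15.5, 4) is present, so the union is just that shape — 1 connected region. Overall, the cross-section is a single solid region. The nearest boundary edge runs (21.50, 4.00)→(21.50, 31.50); distance from the point to it = 0.20 mm. The point is inside the cross-section, 0.20 mm from the nearest boundary — within the 0.4 mm shell band (1 × 0.4).

shell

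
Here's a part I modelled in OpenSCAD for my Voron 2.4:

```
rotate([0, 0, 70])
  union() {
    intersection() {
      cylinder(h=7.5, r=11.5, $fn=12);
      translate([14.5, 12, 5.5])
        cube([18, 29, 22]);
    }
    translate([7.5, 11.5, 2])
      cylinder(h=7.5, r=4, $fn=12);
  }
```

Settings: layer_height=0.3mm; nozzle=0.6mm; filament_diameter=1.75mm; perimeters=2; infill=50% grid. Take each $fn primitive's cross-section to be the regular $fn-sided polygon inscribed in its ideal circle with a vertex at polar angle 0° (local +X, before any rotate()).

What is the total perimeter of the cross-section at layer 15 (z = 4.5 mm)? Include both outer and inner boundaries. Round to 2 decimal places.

24.85 mm

At z = 4.5 mm: the r=11.5 cylinder gives a regular 12-gon of circumradius 11.5 (constant along its height) (perimeter = 2·12·11.500·sin(180°/12) = 71.43 mm); the cube at (14.5, 12) does not reach this height (z outside [5.5, 27.5]); Keeping only the common overlap: at least one operand is absent at this height, so nothing remains; the cylinder at (7.5, 11.5): section is a regular 12-gon, circumradius r=4 (perimeter = 2·12·4.000·sin(180°/12) = 24.85 mm); Combining (union): only the r=4 cylinder at (7.5, 11.5) is present, so the union is just that shape — boundary = 24.85 mm; (whole slice rotated 70° about Z — lengths, areas and connectivity unchanged). Overall, the cross-section is a single solid region. Total boundary length (outer) = 24.85 mm.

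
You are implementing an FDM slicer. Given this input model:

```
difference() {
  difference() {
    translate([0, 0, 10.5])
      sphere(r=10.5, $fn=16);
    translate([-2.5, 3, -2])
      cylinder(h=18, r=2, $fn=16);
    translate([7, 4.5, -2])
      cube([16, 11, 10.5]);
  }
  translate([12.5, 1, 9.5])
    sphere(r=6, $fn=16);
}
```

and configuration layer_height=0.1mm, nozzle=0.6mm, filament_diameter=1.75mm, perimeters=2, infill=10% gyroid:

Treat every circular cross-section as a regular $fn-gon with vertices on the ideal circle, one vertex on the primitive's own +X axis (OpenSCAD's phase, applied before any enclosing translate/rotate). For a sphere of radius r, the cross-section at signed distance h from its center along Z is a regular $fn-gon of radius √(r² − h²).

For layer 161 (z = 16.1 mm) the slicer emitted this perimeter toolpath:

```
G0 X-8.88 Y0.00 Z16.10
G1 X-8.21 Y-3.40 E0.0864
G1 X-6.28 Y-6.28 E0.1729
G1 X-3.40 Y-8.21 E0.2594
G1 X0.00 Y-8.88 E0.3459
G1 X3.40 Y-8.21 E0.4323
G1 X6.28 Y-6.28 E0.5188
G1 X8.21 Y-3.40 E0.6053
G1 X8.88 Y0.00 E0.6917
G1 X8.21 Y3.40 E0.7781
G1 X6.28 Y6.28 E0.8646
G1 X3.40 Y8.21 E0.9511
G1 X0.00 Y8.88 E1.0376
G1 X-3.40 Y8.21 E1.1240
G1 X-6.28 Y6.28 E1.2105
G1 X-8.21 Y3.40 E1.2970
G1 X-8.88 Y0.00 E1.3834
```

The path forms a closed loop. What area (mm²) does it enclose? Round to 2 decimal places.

241.60 mm²

Apply the shoelace formula to the sequence of (X, Y) vertices; enclosed area = 241.60 mm².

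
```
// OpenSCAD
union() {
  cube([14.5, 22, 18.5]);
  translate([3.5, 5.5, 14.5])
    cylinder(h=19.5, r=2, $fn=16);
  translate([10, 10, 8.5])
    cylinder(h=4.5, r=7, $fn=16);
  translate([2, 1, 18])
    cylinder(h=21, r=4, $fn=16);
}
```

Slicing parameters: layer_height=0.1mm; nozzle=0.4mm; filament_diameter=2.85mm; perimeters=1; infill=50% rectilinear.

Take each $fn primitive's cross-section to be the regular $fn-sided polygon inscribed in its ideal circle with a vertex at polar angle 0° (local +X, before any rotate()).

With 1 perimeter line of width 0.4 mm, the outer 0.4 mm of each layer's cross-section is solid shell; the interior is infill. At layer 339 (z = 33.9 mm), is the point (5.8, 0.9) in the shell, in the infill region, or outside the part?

At z = 33.9 mm: the cube does not reach this height (z outside [0, 18.5]); the r=2 cylinder at (3.5, 5.5) gives a regular 16-gon of circumradius 2 (constant along its height); the cylinder at (10, 10) does not reach this height (z outside [8.5, 13]); the cylinder at (2, 1): section is a regular 16-gon, circumradius r=4; Taking the union: the regions partially overlap (shared area 2.64 mm²), so overlapping operands fuse into one piece — 1 connected region. Overall, the cross-section is a single solid region. The nearest boundary edge runs (6.00, 1.00)→(5.70, -0.53); distance from the point to it = 0.18 mm. The point is inside the cross-section, 0.18 mm from the nearest boundary — within the 0.4 mm shell band (1 × 0.4).

shell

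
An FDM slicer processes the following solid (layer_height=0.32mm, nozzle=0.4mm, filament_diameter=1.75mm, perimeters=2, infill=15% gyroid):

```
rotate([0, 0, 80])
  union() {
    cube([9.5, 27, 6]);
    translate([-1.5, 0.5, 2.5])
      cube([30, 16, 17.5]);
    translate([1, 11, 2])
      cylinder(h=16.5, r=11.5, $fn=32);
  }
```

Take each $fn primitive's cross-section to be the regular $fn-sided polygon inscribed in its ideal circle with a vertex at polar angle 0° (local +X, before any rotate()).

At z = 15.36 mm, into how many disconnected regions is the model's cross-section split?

At z = 15.36 mm: the cube is absent (z outside [0, 6]); the cube at (-1.5, 0.5) (footprint 30×16) is included at this height; the cylinder at (1, 11): section is a regular 32-gon, circumradius r=11.5; Merging all regions: the regions partially overlap (shared area 200.75 mm²), so overlapping operands fuse into one piece — 1 connected region; (whole slice rotated 80° about Z — lengths, areas and connectivity unchanged). The result has 1 disconnected region.

1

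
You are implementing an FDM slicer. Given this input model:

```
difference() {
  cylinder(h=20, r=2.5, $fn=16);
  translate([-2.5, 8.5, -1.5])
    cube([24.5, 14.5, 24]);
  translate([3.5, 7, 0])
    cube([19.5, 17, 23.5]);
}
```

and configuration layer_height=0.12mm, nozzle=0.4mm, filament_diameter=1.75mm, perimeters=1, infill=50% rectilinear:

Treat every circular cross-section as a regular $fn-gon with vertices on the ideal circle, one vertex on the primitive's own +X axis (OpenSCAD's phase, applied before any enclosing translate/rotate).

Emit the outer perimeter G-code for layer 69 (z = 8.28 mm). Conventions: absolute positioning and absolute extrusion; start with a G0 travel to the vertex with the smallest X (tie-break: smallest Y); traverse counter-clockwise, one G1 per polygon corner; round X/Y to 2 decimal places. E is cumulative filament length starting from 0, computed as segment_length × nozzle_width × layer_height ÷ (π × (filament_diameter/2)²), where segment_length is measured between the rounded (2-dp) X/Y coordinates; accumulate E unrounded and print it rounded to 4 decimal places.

At z = 8.28 mm: the r=2.5 cylinder gives a regular 16-gon of circumradius 2.5 (constant along its height); the cube at (-2.5, 8.5) is present — its section is the full 24.5×14.5 rectangle; the cube at (3.5, 7) is present — its section is the full 19.5×17 rectangle; Taking the first minus the rest: starting from the r=2.5 cylinder, the 24.5×14.5 cube at (-2.5, 8.5) misses the remaining region (no effect); the 19.5×17 cube at (3.5, 7) misses the remaining region (no effect) — 1 connected region. The outline is a single polygon with 16 vertices. Extrusion per mm of travel: 0.4 × 0.12 / (π × 0.875²) = 0.019956. Accumulating E over each segment gives final E = 0.3117.

G0 X-2.50 Y0.00 Z8.28
G1 X-2.31 Y-0.96 E0.0195
G1 X-1.77 Y-1.77 E0.0390
G1 X-0.96 Y-2.31 E0.0584
G1 X0.00 Y-2.50 E0.0779
G1 X0.96 Y-2.31 E0.0974
G1 X1.77 Y-1.77 E0.1169
G1 X2.31 Y-0.96 E0.1363
G1 X2.50 Y0.00 E0.1558
G1 X2.31 Y0.96 E0.1754
G1 X1.77 Y1.77 E0.1948
G1 X0.96 Y2.31 E0.2142
G1 X0.00 Y2.50 E0.2337
G1 X-0.96 Y2.31 E0.2533
G1 X-1.77 Y1.77 E0.2727
G1 X-2.31 Y0.96 E0.2921
G1 X-2.50 Y0.00 E0.3117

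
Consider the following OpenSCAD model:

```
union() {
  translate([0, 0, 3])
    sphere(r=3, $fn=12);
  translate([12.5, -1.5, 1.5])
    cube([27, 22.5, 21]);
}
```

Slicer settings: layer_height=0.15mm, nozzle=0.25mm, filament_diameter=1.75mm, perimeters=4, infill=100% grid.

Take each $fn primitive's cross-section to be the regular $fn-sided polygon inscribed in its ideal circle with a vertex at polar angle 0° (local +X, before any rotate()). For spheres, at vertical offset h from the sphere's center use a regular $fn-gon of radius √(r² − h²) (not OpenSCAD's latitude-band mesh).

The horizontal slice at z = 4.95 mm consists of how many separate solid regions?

2

At z = 4.95 mm: the sphere: section is a regular 12-gon, circumradius = √(r²−h²) = √(3²−1.95²) = 2.280; the 27×22.5 cube at (12.5, -1.5) contributes its full rectangle; Merging all regions: the 2 present regions are separate (no shared area or edge), so areas and boundary lengths simply add and each stays a separate island — 2 connected regions. The result has 2 disconnected regions.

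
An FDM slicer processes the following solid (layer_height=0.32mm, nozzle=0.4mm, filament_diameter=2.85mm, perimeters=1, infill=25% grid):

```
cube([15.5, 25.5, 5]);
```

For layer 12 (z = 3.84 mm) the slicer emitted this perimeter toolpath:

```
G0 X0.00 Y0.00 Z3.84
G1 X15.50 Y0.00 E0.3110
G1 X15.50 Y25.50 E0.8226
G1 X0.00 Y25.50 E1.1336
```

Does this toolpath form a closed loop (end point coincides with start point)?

Start point (G0): (0.00, 0.00). End point (last G1): the path does not return to the start — open.

no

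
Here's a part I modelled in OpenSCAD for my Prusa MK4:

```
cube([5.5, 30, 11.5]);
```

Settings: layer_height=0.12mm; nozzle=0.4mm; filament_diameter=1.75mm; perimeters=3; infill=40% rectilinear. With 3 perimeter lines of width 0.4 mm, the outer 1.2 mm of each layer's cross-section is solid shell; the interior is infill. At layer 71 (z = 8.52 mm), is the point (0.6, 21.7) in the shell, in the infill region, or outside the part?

At z = 8.52 mm: the cube is present — its section is the full 5.5×30 rectangle. Overall, the cross-section is a single solid region. The nearest boundary edge runs (0.00, 30.00)→(0.00, 0.00); distance from the point to it = 0.60 mm. The point is inside the cross-section, 0.60 mm from the nearest boundary — within the 1.2 mm shell band (3 × 0.4).

shell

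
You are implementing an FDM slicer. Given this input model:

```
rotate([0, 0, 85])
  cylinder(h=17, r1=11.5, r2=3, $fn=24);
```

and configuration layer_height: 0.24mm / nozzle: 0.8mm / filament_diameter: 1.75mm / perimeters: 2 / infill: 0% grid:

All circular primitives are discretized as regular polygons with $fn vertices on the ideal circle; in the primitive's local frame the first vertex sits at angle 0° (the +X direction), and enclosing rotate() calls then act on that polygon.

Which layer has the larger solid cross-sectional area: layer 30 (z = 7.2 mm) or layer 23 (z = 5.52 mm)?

Layer 30 (z = 7.2): the cone: at t=0.424 of its height the radius interpolates to r₁+(r₂−r₁)t = 7.900, giving a regular 24-gon of that circumradius (area = (24/2)·7.900²·sin(360°/24) = 193.83 mm²); (whole slice rotated 85° about Z — lengths, areas and connectivity unchanged). So its area = 193.83 mm². Layer 23 (z = 5.52): the cone (r1=11.5→r2=3) has section circumradius 8.740 here — a regular 24-gon (area = (24/2)·8.740²·sin(360°/24) = 237.25 mm²); (rotated 85° about Z; rotation is an isometry so areas/perimeters/island counts are preserved). So its area = 237.25 mm². Layer 23 is larger (237.25 vs 193.83 mm²).

layer 23 (z = 5.52 mm)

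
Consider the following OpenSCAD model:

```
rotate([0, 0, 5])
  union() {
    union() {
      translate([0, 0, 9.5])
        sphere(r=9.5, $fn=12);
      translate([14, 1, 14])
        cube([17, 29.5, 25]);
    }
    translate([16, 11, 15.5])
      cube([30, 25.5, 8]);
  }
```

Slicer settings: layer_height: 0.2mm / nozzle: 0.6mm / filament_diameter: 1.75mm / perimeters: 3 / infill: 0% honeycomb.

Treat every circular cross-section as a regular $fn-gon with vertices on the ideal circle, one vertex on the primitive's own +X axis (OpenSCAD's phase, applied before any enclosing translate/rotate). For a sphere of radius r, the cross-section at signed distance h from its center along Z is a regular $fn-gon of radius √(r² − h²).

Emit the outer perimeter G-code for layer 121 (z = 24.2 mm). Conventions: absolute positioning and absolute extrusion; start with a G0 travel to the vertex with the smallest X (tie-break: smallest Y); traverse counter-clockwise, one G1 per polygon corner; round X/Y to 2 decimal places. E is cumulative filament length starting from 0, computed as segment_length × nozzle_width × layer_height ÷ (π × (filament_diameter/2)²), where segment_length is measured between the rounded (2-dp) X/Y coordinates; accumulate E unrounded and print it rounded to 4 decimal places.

G0 X11.29 Y31.60 Z24.20
G1 X13.86 Y2.22 E1.4714
G1 X30.79 Y3.70 E2.3192
G1 X28.22 Y33.09 E3.7911
G1 X11.29 Y31.60 E4.6390

At z = 24.2 mm: the sphere does not reach this height (|z−center|=14.700 > r=9.5); the cube at (14, 1) is present — its section is the full 17×29.5 rectangle; Combining (union): only the 17×29.5 cube at (14, 1) is present, so the union is just that shape — 1 connected region; the cube at (16, 11) does not reach this height (z outside [15.5, 23.5]); Merging all regions: only the result so far is present, so the union is just that shape — 1 connected region; (rotated 5° about Z; rotation is an isometry so areas/perimeters/island counts are preserved). The outline is a single polygon with 4 vertices. Extrusion per mm of travel: 0.6 × 0.2 / (π × 0.875²) = 0.049890. Accumulating E over each segment gives final E = 4.6390.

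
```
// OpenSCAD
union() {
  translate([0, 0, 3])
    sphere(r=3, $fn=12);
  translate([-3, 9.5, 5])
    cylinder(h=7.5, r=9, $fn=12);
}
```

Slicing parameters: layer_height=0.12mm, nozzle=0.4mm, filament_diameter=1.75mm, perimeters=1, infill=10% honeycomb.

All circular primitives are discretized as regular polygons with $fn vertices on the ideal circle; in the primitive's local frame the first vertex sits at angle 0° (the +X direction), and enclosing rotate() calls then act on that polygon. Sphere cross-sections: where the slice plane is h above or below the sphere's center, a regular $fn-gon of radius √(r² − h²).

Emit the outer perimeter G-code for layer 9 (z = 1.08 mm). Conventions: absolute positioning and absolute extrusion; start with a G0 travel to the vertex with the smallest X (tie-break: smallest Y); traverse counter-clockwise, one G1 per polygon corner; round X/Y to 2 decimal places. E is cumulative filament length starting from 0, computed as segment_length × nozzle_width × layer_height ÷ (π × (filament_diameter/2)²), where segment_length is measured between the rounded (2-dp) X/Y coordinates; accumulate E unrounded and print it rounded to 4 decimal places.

At z = 1.08 mm: the r=3 sphere slices to a regular 12-gon of circumradius 2.305 (√(r²−h²) with h=1.92 from center); the cylinder at (-3, 9.5) is not intersected at this z (z outside [5, 12.5]); Taking the union: only the r=3 sphere is present, so the union is just that shape — 1 connected region. The outline is a single polygon with 12 vertices. Extrusion per mm of travel: 0.4 × 0.12 / (π × 0.875²) = 0.019956. Accumulating E over each segment gives final E = 0.2861.

G0 X-2.31 Y0.00 Z1.08
G1 X-2.00 Y-1.15 E0.0238
G1 X-1.15 Y-2.00 E0.0478
G1 X0.00 Y-2.31 E0.0715
G1 X1.15 Y-2.00 E0.0953
G1 X2.00 Y-1.15 E0.1193
G1 X2.31 Y0.00 E0.1431
G1 X2.00 Y1.15 E0.1668
G1 X1.15 Y2.00 E0.1908
G1 X0.00 Y2.31 E0.2146
G1 X-1.15 Y2.00 E0.2383
G1 X-2.00 Y1.15 E0.2623
G1 X-2.31 Y0.00 E0.2861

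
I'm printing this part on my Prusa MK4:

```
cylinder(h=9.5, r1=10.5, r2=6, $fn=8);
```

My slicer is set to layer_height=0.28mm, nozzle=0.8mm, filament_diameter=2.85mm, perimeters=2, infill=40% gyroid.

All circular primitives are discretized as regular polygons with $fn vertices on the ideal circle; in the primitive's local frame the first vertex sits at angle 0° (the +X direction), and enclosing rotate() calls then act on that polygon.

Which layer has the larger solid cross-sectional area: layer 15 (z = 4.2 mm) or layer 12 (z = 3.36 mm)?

Layer 15 (z = 4.2): the cone (r1=10.5→r2=6) has section circumradius 8.511 here — a regular 8-gon (area = (8/2)·8.511²·sin(360°/8) = 204.86 mm²). So its area = 204.86 mm². Layer 12 (z = 3.36): the cone (r1=10.5→r2=6) has section circumradius 8.908 here — a regular 8-gon (area = (8/2)·8.908²·sin(360°/8) = 224.46 mm²). So its area = 224.46 mm². Layer 12 is larger (224.46 vs 204.86 mm²).

layer 12 (z = 3.36 mm)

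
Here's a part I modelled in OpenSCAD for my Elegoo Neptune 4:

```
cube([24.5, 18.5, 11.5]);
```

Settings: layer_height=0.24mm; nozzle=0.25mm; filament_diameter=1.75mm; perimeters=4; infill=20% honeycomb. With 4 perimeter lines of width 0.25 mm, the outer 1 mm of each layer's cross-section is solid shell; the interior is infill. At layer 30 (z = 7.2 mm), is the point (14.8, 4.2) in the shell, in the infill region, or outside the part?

infill

At z = 7.2 mm: the cube (footprint 24.5×18.5) is included at this height. Overall, the cross-section is a single solid region. The nearest boundary edge runs (0.00, 0.00)→(24.50, 0.00); distance from the point to it = 4.20 mm. The point is inside the cross-section and 4.20 mm from the nearest boundary — more than the 1 mm shell width (4 × 0.25), so it's in the infill interior.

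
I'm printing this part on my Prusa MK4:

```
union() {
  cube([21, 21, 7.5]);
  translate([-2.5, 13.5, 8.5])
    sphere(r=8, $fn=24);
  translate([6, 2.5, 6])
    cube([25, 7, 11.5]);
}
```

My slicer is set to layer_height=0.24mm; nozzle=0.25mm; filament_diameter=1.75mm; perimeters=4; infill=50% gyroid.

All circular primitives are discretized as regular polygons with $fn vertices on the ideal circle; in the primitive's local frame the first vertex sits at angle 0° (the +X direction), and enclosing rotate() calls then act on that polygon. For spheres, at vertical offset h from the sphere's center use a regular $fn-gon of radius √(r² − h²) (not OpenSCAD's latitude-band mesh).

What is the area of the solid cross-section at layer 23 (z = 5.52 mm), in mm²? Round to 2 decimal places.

At z = 5.52 mm: the cube (footprint 21×21) is included at this height (area 441.00 mm²); the sphere at (-2.5, 13.5): section is a regular 24-gon, circumradius = √(r²−h²) = √(8²−2.98²) = 7.424 (area = (24/2)·7.424²·sin(360°/24) = 171.19 mm²); the cube at (6, 2.5) is absent (z outside [6, 17.5]); Taking the union: the regions partially overlap — summed areas 612.19 mm² minus the doubly-counted overlap 49.39 mm² gives 562.80 mm² — area = 562.80 mm². Overall, the cross-section is a single solid region. Net area = 562.80 mm².

562.80 mm²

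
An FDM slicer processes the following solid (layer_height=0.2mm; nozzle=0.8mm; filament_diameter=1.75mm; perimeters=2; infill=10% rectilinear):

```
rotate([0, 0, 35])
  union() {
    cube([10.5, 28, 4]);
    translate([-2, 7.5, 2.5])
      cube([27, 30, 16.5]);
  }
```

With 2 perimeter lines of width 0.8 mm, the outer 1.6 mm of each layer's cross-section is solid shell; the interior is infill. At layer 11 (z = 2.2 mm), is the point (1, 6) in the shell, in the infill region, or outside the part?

infill

At z = 2.2 mm: the 10.5×28 cube contributes its full rectangle; the cube at (-2, 7.5) does not reach this height (z outside [2.5, 19]); Combining (union): only the 10.5×28 cube is present, so the union is just that shape — 1 connected region; (rotated 35° about Z; rotation is an isometry so areas/perimeters/island counts are preserved). Overall, the cross-section is a single solid region. Undo the 35° rotation: the query point maps to (4.261, 4.341) in the un-rotated model frame. The nearest boundary edge runs (0.00, 28.00)→(0.00, 0.00); distance from the point to it = 4.26 mm. The point is inside the cross-section and 4.26 mm from the nearest boundary — more than the 1.6 mm shell width (2 × 0.8), so it's in the infill interior.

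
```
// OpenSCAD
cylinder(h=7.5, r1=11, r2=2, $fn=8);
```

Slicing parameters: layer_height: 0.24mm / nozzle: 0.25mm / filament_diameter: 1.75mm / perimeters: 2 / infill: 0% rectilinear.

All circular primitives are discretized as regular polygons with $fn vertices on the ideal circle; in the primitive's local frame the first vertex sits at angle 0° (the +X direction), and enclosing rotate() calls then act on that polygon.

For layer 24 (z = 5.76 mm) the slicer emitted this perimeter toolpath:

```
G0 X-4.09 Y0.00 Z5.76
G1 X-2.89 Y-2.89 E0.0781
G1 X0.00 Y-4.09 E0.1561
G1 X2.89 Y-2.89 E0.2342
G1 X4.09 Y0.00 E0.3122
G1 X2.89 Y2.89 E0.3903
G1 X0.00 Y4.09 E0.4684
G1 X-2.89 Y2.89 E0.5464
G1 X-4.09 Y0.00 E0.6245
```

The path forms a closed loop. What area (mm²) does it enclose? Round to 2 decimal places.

47.28 mm²

Apply the shoelace formula to the sequence of (X, Y) vertices; enclosed area = 47.28 mm².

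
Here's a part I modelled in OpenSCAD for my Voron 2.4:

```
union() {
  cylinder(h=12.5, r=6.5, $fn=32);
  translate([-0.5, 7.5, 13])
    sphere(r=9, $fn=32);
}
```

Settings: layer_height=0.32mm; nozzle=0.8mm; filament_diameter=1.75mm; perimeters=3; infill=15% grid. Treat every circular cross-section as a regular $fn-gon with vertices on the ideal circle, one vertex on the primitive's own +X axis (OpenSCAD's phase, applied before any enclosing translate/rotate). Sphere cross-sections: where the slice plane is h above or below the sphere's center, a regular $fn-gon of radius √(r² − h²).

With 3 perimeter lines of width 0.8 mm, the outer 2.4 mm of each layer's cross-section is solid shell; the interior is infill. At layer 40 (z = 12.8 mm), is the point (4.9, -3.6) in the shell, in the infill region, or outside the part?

outside

At z = 12.8 mm: the cylinder is absent (z outside [0, 12.5]); the sphere at (-0.5, 7.5): section is a regular 32-gon, circumradius = √(r²−h²) = √(9²−0.2²) = 8.998; Combining (union): only the r=9 sphere at (-0.5, 7.5) is present, so the union is just that shape — 1 connected region. Overall, the cross-section is a single solid region. The nearest boundary edge runs (2.94, -0.81)→(4.50, 0.02); distance from the point to it = 3.38 mm. The point is not inside any of the regions above, so it lies outside the cross-section (3.38 mm from the nearest boundary).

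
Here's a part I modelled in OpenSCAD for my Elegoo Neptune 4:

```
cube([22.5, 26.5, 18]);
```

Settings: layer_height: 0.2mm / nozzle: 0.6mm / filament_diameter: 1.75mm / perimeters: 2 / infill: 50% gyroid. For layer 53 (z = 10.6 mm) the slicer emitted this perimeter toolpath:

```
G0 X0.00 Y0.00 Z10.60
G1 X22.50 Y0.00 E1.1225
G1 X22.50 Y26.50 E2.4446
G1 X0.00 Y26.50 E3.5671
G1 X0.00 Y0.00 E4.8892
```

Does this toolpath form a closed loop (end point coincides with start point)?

Start point (G0): (0.00, 0.00). End point (last G1): the path returns to the start — closed.

yes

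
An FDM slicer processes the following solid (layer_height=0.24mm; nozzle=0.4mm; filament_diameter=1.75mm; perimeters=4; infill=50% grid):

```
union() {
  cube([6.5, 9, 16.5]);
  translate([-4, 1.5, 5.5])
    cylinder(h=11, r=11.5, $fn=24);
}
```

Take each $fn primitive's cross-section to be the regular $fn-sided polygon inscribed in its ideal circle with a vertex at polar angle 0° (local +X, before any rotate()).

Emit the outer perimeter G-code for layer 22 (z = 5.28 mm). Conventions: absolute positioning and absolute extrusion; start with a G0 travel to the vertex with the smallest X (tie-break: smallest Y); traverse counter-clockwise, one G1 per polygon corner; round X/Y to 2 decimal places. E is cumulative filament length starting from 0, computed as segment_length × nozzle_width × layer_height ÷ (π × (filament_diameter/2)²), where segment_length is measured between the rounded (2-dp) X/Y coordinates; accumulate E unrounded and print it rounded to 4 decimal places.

G0 X0.00 Y0.00 Z5.28
G1 X6.50 Y0.00 E0.2594
G1 X6.50 Y9.00 E0.6186
G1 X0.00 Y9.00 E0.8781
G1 X0.00 Y0.00 E1.2373

At z = 5.28 mm: the cube (footprint 6.5×9) is included at this height; the cylinder at (-4, 1.5) is not intersected at this z (z outside [5.5, 16.5]); Taking the union: only the 6.5×9 cube is present, so the union is just that shape — 1 connected region. The outline is a single polygon with 4 vertices. Extrusion per mm of travel: 0.4 × 0.24 / (π × 0.875²) = 0.039912. Accumulating E over each segment gives final E = 1.2373.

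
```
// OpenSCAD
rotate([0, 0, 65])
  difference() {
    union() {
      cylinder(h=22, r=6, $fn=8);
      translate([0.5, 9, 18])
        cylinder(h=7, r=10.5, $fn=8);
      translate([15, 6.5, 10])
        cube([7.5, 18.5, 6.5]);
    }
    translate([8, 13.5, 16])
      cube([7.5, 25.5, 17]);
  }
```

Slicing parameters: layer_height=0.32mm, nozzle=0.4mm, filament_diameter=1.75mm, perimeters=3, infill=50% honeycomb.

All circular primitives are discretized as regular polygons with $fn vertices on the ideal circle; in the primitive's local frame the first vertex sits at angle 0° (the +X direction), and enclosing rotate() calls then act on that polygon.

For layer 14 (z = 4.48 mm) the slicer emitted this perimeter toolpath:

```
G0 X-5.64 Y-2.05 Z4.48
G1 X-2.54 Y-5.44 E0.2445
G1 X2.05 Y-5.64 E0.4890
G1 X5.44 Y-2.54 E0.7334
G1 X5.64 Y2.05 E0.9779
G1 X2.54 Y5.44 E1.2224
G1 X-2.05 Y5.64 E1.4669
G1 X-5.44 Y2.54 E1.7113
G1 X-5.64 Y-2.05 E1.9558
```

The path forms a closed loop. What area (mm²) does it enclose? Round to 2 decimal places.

Apply the shoelace formula to the sequence of (X, Y) vertices; enclosed area = 101.90 mm².

101.90 mm²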